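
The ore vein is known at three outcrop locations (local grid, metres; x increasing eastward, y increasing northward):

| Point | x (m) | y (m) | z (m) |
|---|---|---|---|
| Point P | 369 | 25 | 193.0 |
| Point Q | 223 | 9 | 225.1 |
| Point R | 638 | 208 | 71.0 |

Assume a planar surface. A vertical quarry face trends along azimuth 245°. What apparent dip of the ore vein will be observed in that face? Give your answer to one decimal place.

18.3°

Let the plane be z = a·x + b·y + c.
Point Q−Point P: −146a − 16b = 32.1;  Point R−Point P: 269a + 183b = −122.
Solving gives a = −0.17499, b = −0.40944.
Unit vector along 245° is (sin 245°, cos 245°) = (-0.9063, -0.4226).
Slope in that direction = a·(-0.9063) + b·(-0.4226) = 0.33163.
Apparent dip = arctan|0.33163| = 18.3° (true dip is 24.0°, so apparent ≤ true as expected).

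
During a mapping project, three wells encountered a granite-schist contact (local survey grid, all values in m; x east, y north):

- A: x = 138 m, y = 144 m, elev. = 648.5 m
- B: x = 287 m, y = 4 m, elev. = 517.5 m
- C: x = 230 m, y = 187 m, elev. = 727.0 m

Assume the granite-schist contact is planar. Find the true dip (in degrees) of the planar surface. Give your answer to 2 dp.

51.61°

Let the plane be z = a·x + b·y + c.
B−A: 149a − 140b = −131;  C−A: 92a + 43b = 78.5.
Solving gives a = 0.27775, b = 1.23132.
Gradient magnitude |∇z| = √(a² + b²) = √(0.07715 + 1.51615) = 1.26226.
True dip = arctan(1.26226) = 51.61°, dipping toward SSW (azimuth ≈ 193°).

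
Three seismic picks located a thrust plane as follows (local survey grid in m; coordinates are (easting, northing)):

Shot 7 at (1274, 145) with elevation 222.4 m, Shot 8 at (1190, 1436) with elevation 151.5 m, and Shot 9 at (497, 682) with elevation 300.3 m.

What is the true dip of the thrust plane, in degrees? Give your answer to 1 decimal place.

Let the plane be z = a·E + b·N + c.
Shot 8−Shot 7: −84a + 1291b = −70.9;  Shot 9−Shot 7: −777a + 537b = 77.9.
Solving gives a = −0.14472, b = −0.06434.
Gradient magnitude |∇z| = √(a² + b²) = √(0.02094 + 0.00414) = 0.15838.
True dip = arctan(0.15838) = 9.0°, dipping toward ENE (azimuth ≈ 066°).

9.0°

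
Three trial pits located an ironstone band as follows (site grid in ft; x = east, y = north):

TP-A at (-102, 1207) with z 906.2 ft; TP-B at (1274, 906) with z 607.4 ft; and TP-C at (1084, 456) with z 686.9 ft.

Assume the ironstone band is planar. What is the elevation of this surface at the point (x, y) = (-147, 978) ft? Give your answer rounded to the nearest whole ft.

Let the plane be z = a·x + b·y + c.
TP-B−TP-A: 1376a − 301b = −298.8;  TP-C−TP-A: 1186a − 751b = −219.3.
Solving gives a = −0.23417, b = −0.07780.
Then c = 906.2 − a·-102 − b·1207 = 976.21.
At (-147, 978): z = 34.4 − 76.1 + 976.21 = 934.6 ft.

935 ft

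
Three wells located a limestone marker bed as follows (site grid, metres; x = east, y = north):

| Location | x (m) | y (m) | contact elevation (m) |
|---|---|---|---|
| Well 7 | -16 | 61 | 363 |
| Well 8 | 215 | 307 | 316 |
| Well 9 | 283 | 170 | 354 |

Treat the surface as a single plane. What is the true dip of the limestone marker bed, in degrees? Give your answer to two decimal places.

14.29°

Let the plane be z = a·x + b·y + c.
Well 8−Well 7: 231a + 246b = −47;  Well 9−Well 7: 299a + 109b = −9.
Solving gives a = 0.06013, b = −0.24752.
Gradient magnitude |∇z| = √(a² + b²) = √(0.00362 + 0.06127) = 0.25472.
True dip = arctan(0.25472) = 14.29°, dipping toward NNW (azimuth ≈ 346°).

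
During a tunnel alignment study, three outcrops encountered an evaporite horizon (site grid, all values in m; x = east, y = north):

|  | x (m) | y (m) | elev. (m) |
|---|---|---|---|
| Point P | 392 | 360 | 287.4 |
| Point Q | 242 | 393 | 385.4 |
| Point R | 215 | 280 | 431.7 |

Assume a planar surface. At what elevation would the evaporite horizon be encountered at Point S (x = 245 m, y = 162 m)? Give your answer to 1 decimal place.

Two edge vectors: Point P→Point Q = (-150, 33, 98), Point P→Point R = (-177, -80, 144.3).
Normal n = (Point P→Point Q) × (Point P→Point R) = (12601.9, 4299, 17841).
So ∂z/∂x = −n_x/n_z = −0.70634 and ∂z/∂y = −n_y/n_z = −0.24096.
Intercept c from Point P: 287.4 + 276.89 + 86.75 = 651.03.
At (245, 162): z = −173.1 − 39.0 + 651.03 = 438.9 m.

438.9 m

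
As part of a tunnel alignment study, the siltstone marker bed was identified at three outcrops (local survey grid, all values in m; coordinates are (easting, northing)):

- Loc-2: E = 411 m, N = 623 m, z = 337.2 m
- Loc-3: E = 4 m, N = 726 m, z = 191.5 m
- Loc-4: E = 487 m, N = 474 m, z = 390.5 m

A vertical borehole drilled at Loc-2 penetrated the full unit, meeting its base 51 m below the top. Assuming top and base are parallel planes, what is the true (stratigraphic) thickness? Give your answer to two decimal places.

47.88 m

Two edge vectors: Loc-2→Loc-3 = (-407, 103, -145.7), Loc-2→Loc-4 = (76, -149, 53.3).
Normal n = (Loc-2→Loc-3) × (Loc-2→Loc-4) = (-16219.4, 10619.9, 52815).
So ∂z/∂E = −n_x/n_z = 0.30710 and ∂z/∂N = −n_y/n_z = −0.20108.
|∇z| = √(a²+b²) = 0.36707, so dip δ = arctan(0.36707) = 20.16°.
True thickness = vertical thickness × cos δ = 51 × cos 20.16° = 47.88 m.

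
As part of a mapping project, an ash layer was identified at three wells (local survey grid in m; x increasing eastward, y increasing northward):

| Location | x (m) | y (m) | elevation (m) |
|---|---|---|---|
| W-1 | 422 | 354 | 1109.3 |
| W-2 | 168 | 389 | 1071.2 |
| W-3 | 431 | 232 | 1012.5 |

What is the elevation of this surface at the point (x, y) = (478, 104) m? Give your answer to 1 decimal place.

920.8 m

Let the plane be z = a·x + b·y + c.
W-2−W-1: −254a + 35b = −38.1;  W-3−W-1: 9a − 122b = −96.8.
Solving gives a = 0.26200, b = 0.81277.
Then c = 1109.3 − a·422 − b·354 = 711.02.
At (478, 104): z = 125.2 + 84.5 + 711.02 = 920.8 m.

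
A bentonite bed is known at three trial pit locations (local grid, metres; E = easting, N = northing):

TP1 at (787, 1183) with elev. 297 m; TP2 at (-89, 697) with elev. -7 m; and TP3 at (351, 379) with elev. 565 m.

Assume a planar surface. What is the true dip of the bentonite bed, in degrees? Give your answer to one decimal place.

46.8°

Two edge vectors: TP1→TP2 = (-876, -486, -304), TP1→TP3 = (-436, -804, 268).
Normal n = (TP1→TP2) × (TP1→TP3) = (-374664, 367312, 492408).
So ∂z/∂E = −n_x/n_z = 0.76088 and ∂z/∂N = −n_y/n_z = −0.74595.
Gradient magnitude |∇z| = √(a² + b²) = √(0.57894 + 0.55644) = 1.06554.
True dip = arctan(1.06554) = 46.8°, dipping toward NW (azimuth ≈ 314°).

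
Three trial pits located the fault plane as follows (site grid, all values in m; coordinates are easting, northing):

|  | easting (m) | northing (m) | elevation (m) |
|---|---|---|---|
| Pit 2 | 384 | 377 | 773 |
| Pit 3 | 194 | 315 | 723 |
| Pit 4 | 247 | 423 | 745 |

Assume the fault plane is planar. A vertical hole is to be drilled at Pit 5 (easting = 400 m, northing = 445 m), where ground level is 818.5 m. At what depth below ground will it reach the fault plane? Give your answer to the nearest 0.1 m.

Two edge vectors: Pit 2→Pit 3 = (-190, -62, -50), Pit 2→Pit 4 = (-137, 46, -28).
Normal n = (Pit 2→Pit 3) × (Pit 2→Pit 4) = (4036, 1530, -17234).
So ∂z/∂easting = −n_x/n_z = 0.23419 and ∂z/∂northing = −n_y/n_z = 0.08878.
Intercept c from Pit 2: 773 − 89.93 − 33.47 = 649.60.
At (400, 445): z_contact = 93.68 + 39.51 + 649.60 = 782.78 m.
Depth below ground = 818.5 − 782.78 = 35.7 m.

35.7 m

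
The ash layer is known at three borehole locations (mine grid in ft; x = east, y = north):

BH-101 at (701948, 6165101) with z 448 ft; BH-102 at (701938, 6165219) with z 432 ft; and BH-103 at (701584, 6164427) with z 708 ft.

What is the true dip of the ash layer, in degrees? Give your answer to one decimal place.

Two edge vectors: BH-101→BH-102 = (-10, 118, -16), BH-101→BH-103 = (-364, -674, 260).
Normal n = (BH-101→BH-102) × (BH-101→BH-103) = (19896, 8424, 49692).
So ∂z/∂x = −n_x/n_z = −0.40039 and ∂z/∂y = −n_y/n_z = −0.16952.
Gradient magnitude |∇z| = √(a² + b²) = √(0.16031 + 0.02874) = 0.43480.
True dip = arctan(0.43480) = 23.5°, dipping toward ENE (azimuth ≈ 067°).

23.5°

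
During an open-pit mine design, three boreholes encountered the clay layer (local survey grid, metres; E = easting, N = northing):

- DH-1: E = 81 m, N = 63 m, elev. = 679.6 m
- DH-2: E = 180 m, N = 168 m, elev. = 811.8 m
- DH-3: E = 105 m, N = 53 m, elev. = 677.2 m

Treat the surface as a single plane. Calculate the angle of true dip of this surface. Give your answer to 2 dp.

Two edge vectors: DH-1→DH-2 = (99, 105, 132.2), DH-1→DH-3 = (24, -10, -2.4).
Normal n = (DH-1→DH-2) × (DH-1→DH-3) = (1070, 3410.4, -3510).
So ∂z/∂E = −n_x/n_z = 0.30484 and ∂z/∂N = −n_y/n_z = 0.97162.
Gradient magnitude |∇z| = √(a² + b²) = √(0.09293 + 0.94405) = 1.01832.
True dip = arctan(1.01832) = 45.52°, dipping toward SSW (azimuth ≈ 197°).

45.52°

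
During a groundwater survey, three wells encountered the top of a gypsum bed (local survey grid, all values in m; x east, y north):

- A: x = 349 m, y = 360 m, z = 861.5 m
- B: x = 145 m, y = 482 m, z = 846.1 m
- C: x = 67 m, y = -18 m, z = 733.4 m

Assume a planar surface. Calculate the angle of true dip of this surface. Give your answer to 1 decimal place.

Let the plane be z = a·x + b·y + c.
B−A: −204a + 122b = −15.4;  C−A: −282a − 378b = −128.1.
Solving gives a = 0.19234, b = 0.19539.
Gradient magnitude |∇z| = √(a² + b²) = √(0.03700 + 0.03818) = 0.27418.
True dip = arctan(0.27418) = 15.3°, dipping toward SW (azimuth ≈ 225°).

15.3°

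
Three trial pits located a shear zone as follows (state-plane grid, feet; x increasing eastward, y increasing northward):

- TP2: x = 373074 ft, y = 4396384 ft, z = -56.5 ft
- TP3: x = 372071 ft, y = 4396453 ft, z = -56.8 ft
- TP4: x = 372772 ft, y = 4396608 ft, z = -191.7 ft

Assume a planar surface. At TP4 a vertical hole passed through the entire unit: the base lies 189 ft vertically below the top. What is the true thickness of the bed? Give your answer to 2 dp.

157.28 ft

Let the plane be z = a·x + b·y + c.
TP3−TP2: −1003a + 69b = −0.3;  TP4−TP2: −302a + 224b = −135.2.
Solving gives a = −0.04544, b = −0.66483.
|∇z| = √(a²+b²) = 0.66638, so dip δ = arctan(0.66638) = 33.68°.
True thickness = vertical thickness × cos δ = 189 × cos 33.68° = 157.28 ft.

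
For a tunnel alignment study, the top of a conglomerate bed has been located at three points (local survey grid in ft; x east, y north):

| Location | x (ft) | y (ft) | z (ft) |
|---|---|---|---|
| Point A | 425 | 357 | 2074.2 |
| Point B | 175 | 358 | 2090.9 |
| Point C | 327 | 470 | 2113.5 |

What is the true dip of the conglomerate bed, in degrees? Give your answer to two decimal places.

Let the plane be z = a·x + b·y + c.
Point B−Point A: −250a + 1b = 16.7;  Point C−Point A: −98a + 113b = 39.3.
Solving gives a = −0.06564, b = 0.29086.
Gradient magnitude |∇z| = √(a² + b²) = √(0.00431 + 0.08460) = 0.29818.
True dip = arctan(0.29818) = 16.60°, dipping toward SSE (azimuth ≈ 167°).

16.60°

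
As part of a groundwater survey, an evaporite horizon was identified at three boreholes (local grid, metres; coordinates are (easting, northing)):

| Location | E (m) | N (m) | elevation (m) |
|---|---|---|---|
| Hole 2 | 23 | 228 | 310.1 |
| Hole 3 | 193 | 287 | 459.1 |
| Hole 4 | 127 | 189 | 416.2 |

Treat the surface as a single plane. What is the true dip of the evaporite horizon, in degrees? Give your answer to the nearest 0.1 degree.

44.0°

Two edge vectors: Hole 2→Hole 3 = (170, 59, 149), Hole 2→Hole 4 = (104, -39, 106.1).
Normal n = (Hole 2→Hole 3) × (Hole 2→Hole 4) = (12070.9, -2541, -12766).
So ∂z/∂E = −n_x/n_z = 0.94555 and ∂z/∂N = −n_y/n_z = −0.19904.
Gradient magnitude |∇z| = √(a² + b²) = √(0.89407 + 0.03962) = 0.96627.
True dip = arctan(0.96627) = 44.0°, dipping toward WNW (azimuth ≈ 282°).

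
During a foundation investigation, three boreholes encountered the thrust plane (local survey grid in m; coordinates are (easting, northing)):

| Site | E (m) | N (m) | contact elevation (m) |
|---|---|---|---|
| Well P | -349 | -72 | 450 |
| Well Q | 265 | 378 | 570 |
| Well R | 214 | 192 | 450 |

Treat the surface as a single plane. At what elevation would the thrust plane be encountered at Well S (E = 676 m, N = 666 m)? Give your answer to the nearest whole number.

641 m

Let the plane be z = a·E + b·N + c.
Well Q−Well P: 614a + 450b = 120;  Well R−Well P: 563a + 264b = 0.
Solving gives a = −0.34716, b = 0.74035.
Then c = 450 − a·-349 − b·-72 = 382.15.
At (676, 666): z = −234.7 + 493.1 + 382.15 = 640.5 m.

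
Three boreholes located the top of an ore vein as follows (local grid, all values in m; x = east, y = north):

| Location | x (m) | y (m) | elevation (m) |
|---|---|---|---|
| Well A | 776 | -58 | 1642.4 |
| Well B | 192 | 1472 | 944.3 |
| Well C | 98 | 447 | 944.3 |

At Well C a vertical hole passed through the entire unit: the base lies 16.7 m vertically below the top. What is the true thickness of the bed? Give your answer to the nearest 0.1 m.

Let the plane be z = a·x + b·y + c.
Well B−Well A: −584a + 1530b = −698.1;  Well C−Well A: −678a + 505b = −698.1.
Solving gives a = 0.96381, b = −0.08839.
|∇z| = √(a²+b²) = 0.96786, so dip δ = arctan(0.96786) = 44.06°.
True thickness = vertical thickness × cos δ = 16.7 × cos 44.06° = 12.0 m.

12.0 m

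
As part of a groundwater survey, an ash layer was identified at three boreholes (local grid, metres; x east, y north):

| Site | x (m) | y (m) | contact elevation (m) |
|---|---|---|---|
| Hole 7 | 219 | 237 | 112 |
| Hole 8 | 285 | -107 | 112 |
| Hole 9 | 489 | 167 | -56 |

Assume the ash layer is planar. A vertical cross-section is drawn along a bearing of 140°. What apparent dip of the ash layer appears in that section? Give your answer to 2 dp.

17.99°

Two edge vectors: Hole 7→Hole 8 = (66, -344, 0), Hole 7→Hole 9 = (270, -70, -168).
Normal n = (Hole 7→Hole 8) × (Hole 7→Hole 9) = (57792, 11088, 88260).
So ∂z/∂x = −n_x/n_z = −0.65479 and ∂z/∂y = −n_y/n_z = −0.12563.
Unit vector along 140° is (sin 140°, cos 140°) = (0.6428, -0.7660).
Slope in that direction = a·(0.6428) + b·(-0.7660) = −0.32466.
Apparent dip = arctan|0.32466| = 17.99° (true dip is 33.7°, so apparent ≤ true as expected).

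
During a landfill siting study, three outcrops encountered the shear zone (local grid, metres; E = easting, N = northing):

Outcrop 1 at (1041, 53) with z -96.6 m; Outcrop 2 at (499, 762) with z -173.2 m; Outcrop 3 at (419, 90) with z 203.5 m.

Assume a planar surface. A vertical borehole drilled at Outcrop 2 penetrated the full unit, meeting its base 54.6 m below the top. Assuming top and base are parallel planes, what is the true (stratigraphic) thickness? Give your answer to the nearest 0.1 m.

44.4 m

Let the plane be z = a·E + b·N + c.
Outcrop 2−Outcrop 1: −542a + 709b = −76.6;  Outcrop 3−Outcrop 1: −622a + 37b = 300.1.
Solving gives a = −0.51219, b = −0.49959.
|∇z| = √(a²+b²) = 0.71550, so dip δ = arctan(0.71550) = 35.58°.
True thickness = vertical thickness × cos δ = 54.6 × cos 35.58° = 44.4 m.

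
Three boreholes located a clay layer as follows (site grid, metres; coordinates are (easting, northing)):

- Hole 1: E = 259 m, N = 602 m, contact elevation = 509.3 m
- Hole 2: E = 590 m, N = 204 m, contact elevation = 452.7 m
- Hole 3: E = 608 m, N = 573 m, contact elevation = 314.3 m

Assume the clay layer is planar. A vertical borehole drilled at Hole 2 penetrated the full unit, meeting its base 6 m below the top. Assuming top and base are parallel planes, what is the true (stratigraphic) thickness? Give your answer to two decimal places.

Let the plane be z = a·E + b·N + c.
Hole 2−Hole 1: 331a − 398b = −56.6;  Hole 3−Hole 1: 349a − 29b = −195.
Solving gives a = −0.58752, b = −0.34641.
|∇z| = √(a²+b²) = 0.68204, so dip δ = arctan(0.68204) = 34.30°.
True thickness = vertical thickness × cos δ = 6 × cos 34.30° = 4.96 m.

4.96 m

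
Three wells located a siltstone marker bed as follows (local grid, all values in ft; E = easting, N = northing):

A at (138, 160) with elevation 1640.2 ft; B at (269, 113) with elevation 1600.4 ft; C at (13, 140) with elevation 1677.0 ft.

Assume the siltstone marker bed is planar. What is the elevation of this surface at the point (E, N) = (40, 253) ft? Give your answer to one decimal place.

Let the plane be z = a·E + b·N + c.
B−A: 131a − 47b = −39.8;  C−A: −125a − 20b = 36.8.
Solving gives a = −0.29730, b = 0.01815.
Then c = 1640.2 − a·138 − b·160 = 1678.32.
At (40, 253): z = −11.9 + 4.6 + 1678.32 = 1671.0 ft.

1671.0 ft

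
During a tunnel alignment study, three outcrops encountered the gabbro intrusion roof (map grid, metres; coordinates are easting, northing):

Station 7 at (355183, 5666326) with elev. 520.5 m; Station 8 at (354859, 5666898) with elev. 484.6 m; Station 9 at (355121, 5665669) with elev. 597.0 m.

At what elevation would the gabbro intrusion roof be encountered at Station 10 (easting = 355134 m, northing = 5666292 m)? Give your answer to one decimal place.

528.2 m

Two edge vectors: Station 7→Station 8 = (-324, 572, -35.9), Station 7→Station 9 = (-62, -657, 76.5).
Normal n = (Station 7→Station 8) × (Station 7→Station 9) = (20171.7, 27011.8, 248332).
So ∂z/∂easting = −n_x/n_z = −0.081228758 and ∂z/∂northing = −n_y/n_z = −0.108772933.
Intercept c from Station 7: 520.5 + 28851.07 + 616342.90 = 645714.47.
At (355134, 5666292): z = −28847.1 − 616339.2 + 645714.47 = 528.2 m.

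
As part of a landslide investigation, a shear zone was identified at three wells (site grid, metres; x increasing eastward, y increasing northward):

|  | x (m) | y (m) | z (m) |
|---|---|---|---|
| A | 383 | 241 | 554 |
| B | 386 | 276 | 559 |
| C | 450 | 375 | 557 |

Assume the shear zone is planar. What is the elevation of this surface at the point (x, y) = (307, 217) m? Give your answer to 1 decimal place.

572.1 m

Let the plane be z = a·x + b·y + c.
B−A: 3a + 35b = 5;  C−A: 67a + 134b = 3.
Solving gives a = −0.29079, b = 0.16778.
Then c = 554 − a·383 − b·241 = 624.94.
At (307, 217): z = −89.3 + 36.4 + 624.94 = 572.1 m.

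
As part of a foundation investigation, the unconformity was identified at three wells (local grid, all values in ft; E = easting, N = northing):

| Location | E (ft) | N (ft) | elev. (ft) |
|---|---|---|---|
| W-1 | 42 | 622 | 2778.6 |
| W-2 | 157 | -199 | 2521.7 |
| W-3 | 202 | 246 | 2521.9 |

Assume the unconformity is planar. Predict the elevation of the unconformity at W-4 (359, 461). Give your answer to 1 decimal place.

2346.8 ft

Let the plane be z = a·E + b·N + c.
W-2−W-1: 115a − 821b = −256.9;  W-3−W-1: 160a − 376b = −256.7.
Solving gives a = −1.29546, b = 0.13145.
Then c = 2778.6 − a·42 − b·622 = 2751.25.
At (359, 461): z = −465.1 + 60.6 + 2751.25 = 2346.8 ft.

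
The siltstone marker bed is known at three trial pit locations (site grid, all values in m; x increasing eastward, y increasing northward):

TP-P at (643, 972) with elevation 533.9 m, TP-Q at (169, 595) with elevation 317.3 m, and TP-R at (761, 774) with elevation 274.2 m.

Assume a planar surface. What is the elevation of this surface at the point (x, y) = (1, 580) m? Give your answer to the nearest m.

Two edge vectors: TP-P→TP-Q = (-474, -377, -216.6), TP-P→TP-R = (118, -198, -259.7).
Normal n = (TP-P→TP-Q) × (TP-P→TP-R) = (55020.1, -148656.6, 138338).
So ∂z/∂x = −n_x/n_z = −0.39772 and ∂z/∂y = −n_y/n_z = 1.07459.
Intercept c from TP-P: 533.9 + 255.74 − 1044.50 = −254.87.
At (1, 580): z = −0.4 + 623.3 − 254.87 = 368.0 m.

368 m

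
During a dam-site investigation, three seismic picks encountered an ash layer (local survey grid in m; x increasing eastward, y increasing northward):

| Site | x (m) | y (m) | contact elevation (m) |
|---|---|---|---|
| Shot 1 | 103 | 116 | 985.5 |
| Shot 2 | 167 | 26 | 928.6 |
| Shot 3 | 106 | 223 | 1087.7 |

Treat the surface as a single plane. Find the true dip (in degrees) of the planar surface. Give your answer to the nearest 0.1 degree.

Two edge vectors: Shot 1→Shot 2 = (64, -90, -56.9), Shot 1→Shot 3 = (3, 107, 102.2).
Normal n = (Shot 1→Shot 2) × (Shot 1→Shot 3) = (-3109.7, -6711.5, 7118).
So ∂z/∂x = −n_x/n_z = 0.43688 and ∂z/∂y = −n_y/n_z = 0.94289.
Gradient magnitude |∇z| = √(a² + b²) = √(0.19086 + 0.88904) = 1.03919.
True dip = arctan(1.03919) = 46.1°, dipping toward SSW (azimuth ≈ 205°).

46.1°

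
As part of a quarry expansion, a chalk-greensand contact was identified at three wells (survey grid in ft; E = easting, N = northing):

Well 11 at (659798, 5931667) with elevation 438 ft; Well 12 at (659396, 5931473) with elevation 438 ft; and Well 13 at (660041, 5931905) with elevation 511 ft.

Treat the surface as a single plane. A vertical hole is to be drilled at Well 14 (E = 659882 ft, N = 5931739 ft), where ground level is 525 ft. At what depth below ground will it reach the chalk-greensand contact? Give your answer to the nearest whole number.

68 ft

Two edge vectors: Well 11→Well 12 = (-402, -194, 0), Well 11→Well 13 = (243, 238, 73).
Normal n = (Well 11→Well 12) × (Well 11→Well 13) = (-14162, 29346, -48534).
So ∂z/∂E = −n_x/n_z = −0.29179544 and ∂z/∂N = −n_y/n_z = 0.60464829.
Intercept c from Well 11: 438 + 192526.05 − 3586572.30 = −3393608.25.
At (659882, 5931739): z_contact = −192550.6 + 3586615.8 − 3393608.25 = 457.0 ft.
Depth below ground = 525 − 457.0 = 68 ft.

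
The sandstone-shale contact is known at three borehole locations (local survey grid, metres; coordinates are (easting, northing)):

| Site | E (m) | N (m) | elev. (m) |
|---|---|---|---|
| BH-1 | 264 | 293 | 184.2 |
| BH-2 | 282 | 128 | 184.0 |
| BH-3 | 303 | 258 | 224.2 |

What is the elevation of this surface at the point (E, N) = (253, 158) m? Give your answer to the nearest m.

155 m

Let the plane be z = a·E + b·N + c.
BH-2−BH-1: 18a − 165b = −0.2;  BH-3−BH-1: 39a − 35b = 40.
Solving gives a = 1.13816, b = 0.12537.
Then c = 184.2 − a·264 − b·293 = −153.01.
At (253, 158): z = 288.0 + 19.8 − 153.01 = 154.8 m.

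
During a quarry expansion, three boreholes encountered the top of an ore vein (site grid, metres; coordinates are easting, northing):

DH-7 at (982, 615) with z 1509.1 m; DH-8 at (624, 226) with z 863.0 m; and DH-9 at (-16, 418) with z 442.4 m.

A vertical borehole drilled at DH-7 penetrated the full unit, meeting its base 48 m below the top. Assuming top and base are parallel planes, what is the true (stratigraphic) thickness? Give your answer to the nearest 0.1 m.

Two edge vectors: DH-7→DH-8 = (-358, -389, -646.1), DH-7→DH-9 = (-998, -197, -1066.7).
Normal n = (DH-7→DH-8) × (DH-7→DH-9) = (287664.6, 262929.2, -317696).
So ∂z/∂easting = −n_x/n_z = 0.90547 and ∂z/∂northing = −n_y/n_z = 0.82761.
|∇z| = √(a²+b²) = 1.22671, so dip δ = arctan(1.22671) = 50.81°.
True thickness = vertical thickness × cos δ = 48 × cos 50.81° = 30.3 m.

30.3 m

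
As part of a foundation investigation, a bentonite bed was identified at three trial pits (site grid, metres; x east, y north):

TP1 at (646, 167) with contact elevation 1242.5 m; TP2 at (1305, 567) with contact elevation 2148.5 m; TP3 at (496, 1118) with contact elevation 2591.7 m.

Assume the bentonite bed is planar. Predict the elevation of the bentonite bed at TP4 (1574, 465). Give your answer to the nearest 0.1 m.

Let the plane be z = a·x + b·y + c.
TP2−TP1: 659a + 400b = 906;  TP3−TP1: −150a + 951b = 1349.2.
Solving gives a = 0.468795, b = 1.492660.
Then c = 1242.5 − a·646 − b·167 = 690.38.
At (1574, 465): z = 737.9 + 694.1 + 690.38 = 2122.4 m.

2122.4 m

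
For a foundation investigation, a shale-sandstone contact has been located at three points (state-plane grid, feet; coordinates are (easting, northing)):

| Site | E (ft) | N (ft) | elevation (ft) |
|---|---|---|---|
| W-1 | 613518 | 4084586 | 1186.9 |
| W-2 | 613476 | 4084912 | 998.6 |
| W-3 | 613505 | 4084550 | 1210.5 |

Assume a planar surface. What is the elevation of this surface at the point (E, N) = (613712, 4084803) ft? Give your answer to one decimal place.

Two edge vectors: W-1→W-2 = (-42, 326, -188.3), W-1→W-3 = (-13, -36, 23.6).
Normal n = (W-1→W-2) × (W-1→W-3) = (914.8, 3439.1, 5750).
So ∂z/∂E = −n_x/n_z = −0.159095652 and ∂z/∂N = −n_y/n_z = −0.598104348.
Intercept c from W-1: 1186.9 + 97608.05 + 2443008.65 = 2541803.59.
At (613712, 4084803): z = −97638.9 − 2443138.4 + 2541803.59 = 1026.2 ft.

1026.2 ft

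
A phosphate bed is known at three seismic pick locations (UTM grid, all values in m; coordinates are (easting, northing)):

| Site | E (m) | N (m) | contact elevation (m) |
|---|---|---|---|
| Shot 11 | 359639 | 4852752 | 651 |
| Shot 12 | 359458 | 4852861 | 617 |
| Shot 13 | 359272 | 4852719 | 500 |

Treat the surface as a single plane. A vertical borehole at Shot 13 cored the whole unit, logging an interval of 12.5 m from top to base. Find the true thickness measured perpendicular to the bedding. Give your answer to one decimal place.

11.2 m

Two edge vectors: Shot 11→Shot 12 = (-181, 109, -34), Shot 11→Shot 13 = (-367, -33, -151).
Normal n = (Shot 11→Shot 12) × (Shot 11→Shot 13) = (-17581, -14853, 45976).
So ∂z/∂E = −n_x/n_z = 0.38240 and ∂z/∂N = −n_y/n_z = 0.32306.
|∇z| = √(a²+b²) = 0.50059, so dip δ = arctan(0.50059) = 26.59°.
True thickness = vertical thickness × cos δ = 12.5 × cos 26.59° = 11.2 m.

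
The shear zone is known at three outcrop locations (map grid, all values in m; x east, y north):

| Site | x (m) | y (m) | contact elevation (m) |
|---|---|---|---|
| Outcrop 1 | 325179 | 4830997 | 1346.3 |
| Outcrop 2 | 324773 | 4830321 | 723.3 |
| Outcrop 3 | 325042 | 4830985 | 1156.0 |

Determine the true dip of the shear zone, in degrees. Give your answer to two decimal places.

54.15°

Two edge vectors: Outcrop 1→Outcrop 2 = (-406, -676, -623), Outcrop 1→Outcrop 3 = (-137, -12, -190.3).
Normal n = (Outcrop 1→Outcrop 2) × (Outcrop 1→Outcrop 3) = (121166.8, 8089.2, -87740).
So ∂z/∂x = −n_x/n_z = 1.38098 and ∂z/∂y = −n_y/n_z = 0.09220.
Gradient magnitude |∇z| = √(a² + b²) = √(1.90709 + 0.00850) = 1.38405.
True dip = arctan(1.38405) = 54.15°, dipping toward W (azimuth ≈ 266°).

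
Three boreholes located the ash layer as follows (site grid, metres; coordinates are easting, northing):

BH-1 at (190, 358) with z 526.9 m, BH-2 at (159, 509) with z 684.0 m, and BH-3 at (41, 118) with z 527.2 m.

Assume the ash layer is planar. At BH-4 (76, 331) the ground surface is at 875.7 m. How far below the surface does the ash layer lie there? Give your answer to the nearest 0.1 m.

Two edge vectors: BH-1→BH-2 = (-31, 151, 157.1), BH-1→BH-3 = (-149, -240, 0.3).
Normal n = (BH-1→BH-2) × (BH-1→BH-3) = (37749.3, -23398.6, 29939).
So ∂z/∂easting = −n_x/n_z = −1.26087 and ∂z/∂northing = −n_y/n_z = 0.78154.
Intercept c from BH-1: 526.9 + 239.57 − 279.79 = 486.67.
At (76, 331): z_contact = −95.83 + 258.69 + 486.67 = 649.54 m.
Depth below ground = 875.7 − 649.54 = 226.2 m.

226.2 m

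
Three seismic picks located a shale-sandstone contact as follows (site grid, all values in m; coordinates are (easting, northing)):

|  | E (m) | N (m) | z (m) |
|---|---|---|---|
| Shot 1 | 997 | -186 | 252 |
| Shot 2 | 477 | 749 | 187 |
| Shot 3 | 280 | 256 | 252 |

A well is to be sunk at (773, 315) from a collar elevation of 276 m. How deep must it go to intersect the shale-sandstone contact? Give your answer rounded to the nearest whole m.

Two edge vectors: Shot 1→Shot 2 = (-520, 935, -65), Shot 1→Shot 3 = (-717, 442, 0).
Normal n = (Shot 1→Shot 2) × (Shot 1→Shot 3) = (28730, 46605, 440555).
So ∂z/∂E = −n_x/n_z = −0.06521 and ∂z/∂N = −n_y/n_z = −0.10579.
Intercept c from Shot 1: 252 + 65.02 − 19.68 = 297.34.
At (773, 315): z_contact = −50.4 − 33.3 + 297.34 = 213.6 m.
Depth below ground = 276 − 213.6 = 62 m.

62 m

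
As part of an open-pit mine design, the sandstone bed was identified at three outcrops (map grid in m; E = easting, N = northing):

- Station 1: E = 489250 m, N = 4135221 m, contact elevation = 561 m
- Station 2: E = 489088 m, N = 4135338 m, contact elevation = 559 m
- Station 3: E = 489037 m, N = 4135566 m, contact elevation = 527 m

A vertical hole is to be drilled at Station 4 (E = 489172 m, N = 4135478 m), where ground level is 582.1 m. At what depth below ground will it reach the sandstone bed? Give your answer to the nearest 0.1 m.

55.0 m

Let the plane be z = a·E + b·N + c.
Station 2−Station 1: −162a + 117b = −2;  Station 3−Station 1: −213a + 345b = −34.
Solving gives a = −0.106170687, b = −0.164099583.
Then c = 561 − a·489250 − b·4135221 = 731093.05.
At (489172, 4135478): z_contact = −51935.73 − 678630.22 + 731093.05 = 527.11 m.
Depth below ground = 582.1 − 527.11 = 55.0 m.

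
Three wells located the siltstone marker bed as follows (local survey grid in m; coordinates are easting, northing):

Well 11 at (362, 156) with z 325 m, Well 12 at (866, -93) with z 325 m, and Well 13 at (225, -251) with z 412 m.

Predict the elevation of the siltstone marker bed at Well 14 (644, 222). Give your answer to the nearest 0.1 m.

Let the plane be z = a·easting + b·northing + c.
Well 12−Well 11: 504a − 249b = 0;  Well 13−Well 11: −137a − 407b = 87.
Solving gives a = −0.09055, b = −0.18328.
Then c = 325 − a·362 − b·156 = 386.37.
At (644, 222): z = −58.3 − 40.7 + 386.37 = 287.4 m.

287.4 m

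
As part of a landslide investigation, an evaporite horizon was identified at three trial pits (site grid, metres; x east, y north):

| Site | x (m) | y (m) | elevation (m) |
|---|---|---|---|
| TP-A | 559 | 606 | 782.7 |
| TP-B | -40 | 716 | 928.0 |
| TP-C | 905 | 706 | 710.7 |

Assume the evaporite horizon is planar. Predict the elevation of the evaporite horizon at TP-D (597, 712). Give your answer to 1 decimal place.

Let the plane be z = a·x + b·y + c.
TP-B−TP-A: −599a + 110b = 145.3;  TP-C−TP-A: 346a + 100b = −72.
Solving gives a = −0.22918, b = 0.07295.
Then c = 782.7 − a·559 − b·606 = 866.60.
At (597, 712): z = −136.8 + 51.9 + 866.60 = 781.7 m.

781.7 m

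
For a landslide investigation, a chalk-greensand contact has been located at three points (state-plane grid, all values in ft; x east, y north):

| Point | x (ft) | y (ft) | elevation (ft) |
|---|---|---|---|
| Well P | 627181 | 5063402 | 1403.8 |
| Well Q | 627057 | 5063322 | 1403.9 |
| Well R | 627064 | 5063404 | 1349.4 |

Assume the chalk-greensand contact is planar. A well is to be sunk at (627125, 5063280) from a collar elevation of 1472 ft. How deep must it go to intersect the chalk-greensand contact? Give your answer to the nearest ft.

8 ft

Let the plane be z = a·x + b·y + c.
Well Q−Well P: −124a − 80b = 0.1;  Well R−Well P: −117a + 2b = −54.4.
Solving gives a = 0.45293505, b = −0.70329933.
Then c = 1403.8 − a·627181 − b·5063402 = 3278418.79.
At (627125, 5063280): z_contact = 284046.9 − 3561001.5 + 3278418.79 = 1464.2 ft.
Depth below ground = 1472 − 1464.2 = 8 ft.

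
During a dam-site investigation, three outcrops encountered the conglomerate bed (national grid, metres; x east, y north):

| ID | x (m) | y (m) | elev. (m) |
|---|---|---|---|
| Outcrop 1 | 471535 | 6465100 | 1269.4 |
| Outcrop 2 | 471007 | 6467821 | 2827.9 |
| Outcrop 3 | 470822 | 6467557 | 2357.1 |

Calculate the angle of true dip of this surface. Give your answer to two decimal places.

57.83°

Let the plane be z = a·x + b·y + c.
Outcrop 2−Outcrop 1: −528a + 2721b = 1558.5;  Outcrop 3−Outcrop 1: −713a + 2457b = 1087.7.
Solving gives a = 1.35288, b = 0.83529.
Gradient magnitude |∇z| = √(a² + b²) = √(1.83030 + 0.69771) = 1.58997.
True dip = arctan(1.58997) = 57.83°, dipping toward WSW (azimuth ≈ 238°).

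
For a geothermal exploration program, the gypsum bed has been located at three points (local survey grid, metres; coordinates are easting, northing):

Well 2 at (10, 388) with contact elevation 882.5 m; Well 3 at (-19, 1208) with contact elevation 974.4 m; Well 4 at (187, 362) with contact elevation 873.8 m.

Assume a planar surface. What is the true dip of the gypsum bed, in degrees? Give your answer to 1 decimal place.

Let the plane be z = a·easting + b·northing + c.
Well 3−Well 2: −29a + 820b = 91.9;  Well 4−Well 2: 177a − 26b = −8.7.
Solving gives a = −0.03286, b = 0.11091.
Gradient magnitude |∇z| = √(a² + b²) = √(0.00108 + 0.01230) = 0.11568.
True dip = arctan(0.11568) = 6.6°, dipping toward SSE (azimuth ≈ 163°).

6.6°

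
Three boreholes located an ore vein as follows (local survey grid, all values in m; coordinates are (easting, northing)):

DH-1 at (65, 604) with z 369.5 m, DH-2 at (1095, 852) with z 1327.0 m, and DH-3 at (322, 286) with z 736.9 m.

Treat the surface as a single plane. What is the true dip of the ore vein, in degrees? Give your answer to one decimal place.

Let the plane be z = a·E + b·N + c.
DH-2−DH-1: 1030a + 248b = 957.5;  DH-3−DH-1: 257a − 318b = 367.4.
Solving gives a = 1.01105, b = −0.33824.
Gradient magnitude |∇z| = √(a² + b²) = √(1.02223 + 0.11441) = 1.06613.
True dip = arctan(1.06613) = 46.8°, dipping toward WNW (azimuth ≈ 288°).

46.8°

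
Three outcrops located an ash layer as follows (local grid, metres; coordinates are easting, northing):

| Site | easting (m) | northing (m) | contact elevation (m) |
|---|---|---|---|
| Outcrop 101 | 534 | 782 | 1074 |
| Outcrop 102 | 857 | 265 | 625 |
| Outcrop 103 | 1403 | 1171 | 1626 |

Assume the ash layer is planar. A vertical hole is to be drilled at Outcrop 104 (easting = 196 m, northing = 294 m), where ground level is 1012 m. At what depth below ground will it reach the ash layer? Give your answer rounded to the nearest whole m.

Two edge vectors: Outcrop 101→Outcrop 102 = (323, -517, -449), Outcrop 101→Outcrop 103 = (869, 389, 552).
Normal n = (Outcrop 101→Outcrop 102) × (Outcrop 101→Outcrop 103) = (-110723, -568477, 574920).
So ∂z/∂easting = −n_x/n_z = 0.19259 and ∂z/∂northing = −n_y/n_z = 0.98879.
Intercept c from Outcrop 101: 1074 − 102.84 − 773.24 = 197.92.
At (196, 294): z_contact = 37.7 + 290.7 + 197.92 = 526.4 m.
Depth below ground = 1012 − 526.4 = 486 m.

486 m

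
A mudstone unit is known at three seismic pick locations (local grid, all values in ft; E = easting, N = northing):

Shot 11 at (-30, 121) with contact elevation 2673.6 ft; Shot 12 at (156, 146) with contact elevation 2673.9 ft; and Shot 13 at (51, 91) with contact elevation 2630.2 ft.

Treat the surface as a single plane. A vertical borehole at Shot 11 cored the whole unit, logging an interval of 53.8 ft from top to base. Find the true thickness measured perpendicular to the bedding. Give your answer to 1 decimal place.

36.7 ft

Let the plane be z = a·E + b·N + c.
Shot 12−Shot 11: 186a + 25b = 0.3;  Shot 13−Shot 11: 81a − 30b = −43.4.
Solving gives a = −0.14149, b = 1.06465.
|∇z| = √(a²+b²) = 1.07401, so dip δ = arctan(1.07401) = 47.04°.
True thickness = vertical thickness × cos δ = 53.8 × cos 47.04° = 36.7 ft.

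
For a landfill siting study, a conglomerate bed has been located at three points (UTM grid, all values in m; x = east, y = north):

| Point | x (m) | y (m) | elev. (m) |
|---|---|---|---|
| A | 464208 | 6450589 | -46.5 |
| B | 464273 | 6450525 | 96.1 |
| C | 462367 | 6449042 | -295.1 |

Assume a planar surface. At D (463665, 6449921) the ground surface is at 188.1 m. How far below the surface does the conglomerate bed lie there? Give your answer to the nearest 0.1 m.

Let the plane be z = a·x + b·y + c.
B−A: 65a − 64b = 142.6;  C−A: −1841a − 1547b = −248.6.
Solving gives a = 1.083037288, b = −1.128165254.
Then c = -46.5 − a·464208 − b·6450589 = 6774529.30.
At (463665, 6449921): z_contact = 502166.48 − 7276576.76 + 6774529.30 = 119.03 m.
Depth below ground = 188.1 − 119.03 = 69.1 m.

69.1 m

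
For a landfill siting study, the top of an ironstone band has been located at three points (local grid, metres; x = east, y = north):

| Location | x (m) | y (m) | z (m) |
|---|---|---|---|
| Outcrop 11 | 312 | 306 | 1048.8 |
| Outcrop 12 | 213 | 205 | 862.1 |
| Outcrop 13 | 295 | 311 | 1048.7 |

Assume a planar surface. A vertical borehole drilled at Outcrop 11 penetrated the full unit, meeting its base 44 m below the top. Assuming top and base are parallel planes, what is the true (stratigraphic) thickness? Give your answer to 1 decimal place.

Two edge vectors: Outcrop 11→Outcrop 12 = (-99, -101, -186.7), Outcrop 11→Outcrop 13 = (-17, 5, -0.1).
Normal n = (Outcrop 11→Outcrop 12) × (Outcrop 11→Outcrop 13) = (943.6, 3164, -2212).
So ∂z/∂x = −n_x/n_z = 0.42658 and ∂z/∂y = −n_y/n_z = 1.43038.
|∇z| = √(a²+b²) = 1.49263, so dip δ = arctan(1.49263) = 56.18°.
True thickness = vertical thickness × cos δ = 44 × cos 56.18° = 24.5 m.

24.5 m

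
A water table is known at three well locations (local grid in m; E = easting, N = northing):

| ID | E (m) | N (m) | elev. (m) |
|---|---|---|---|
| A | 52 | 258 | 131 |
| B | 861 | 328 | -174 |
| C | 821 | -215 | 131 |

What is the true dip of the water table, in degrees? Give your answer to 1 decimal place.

32.2°

Let the plane be z = a·E + b·N + c.
B−A: 809a + 70b = −305;  C−A: 769a − 473b = 0.
Solving gives a = −0.33051, b = −0.53735.
Gradient magnitude |∇z| = √(a² + b²) = √(0.10924 + 0.28874) = 0.63086.
True dip = arctan(0.63086) = 32.2°, dipping toward NNE (azimuth ≈ 032°).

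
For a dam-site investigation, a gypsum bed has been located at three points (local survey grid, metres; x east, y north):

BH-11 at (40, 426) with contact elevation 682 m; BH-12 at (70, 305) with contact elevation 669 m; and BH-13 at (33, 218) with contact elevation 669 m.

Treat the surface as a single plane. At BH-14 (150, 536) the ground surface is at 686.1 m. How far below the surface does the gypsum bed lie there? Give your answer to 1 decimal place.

Let the plane be z = a·x + b·y + c.
BH-12−BH-11: 30a − 121b = −13;  BH-13−BH-11: −7a − 208b = −13.
Solving gives a = −0.15959, b = 0.06787.
Then c = 682 − a·40 − b·426 = 659.47.
At (150, 536): z_contact = −23.94 + 36.38 + 659.47 = 671.91 m.
Depth below ground = 686.1 − 671.91 = 14.2 m.

14.2 m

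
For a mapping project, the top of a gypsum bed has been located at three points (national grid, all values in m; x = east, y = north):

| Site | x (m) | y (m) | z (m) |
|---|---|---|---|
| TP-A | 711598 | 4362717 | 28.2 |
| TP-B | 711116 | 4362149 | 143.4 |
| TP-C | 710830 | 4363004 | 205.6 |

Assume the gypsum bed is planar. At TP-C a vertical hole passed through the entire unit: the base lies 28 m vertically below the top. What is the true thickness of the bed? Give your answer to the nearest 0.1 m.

Let the plane be z = a·x + b·y + c.
TP-B−TP-A: −482a − 568b = 115.2;  TP-C−TP-A: −768a + 287b = 177.4.
Solving gives a = −0.23292, b = −0.00516.
|∇z| = √(a²+b²) = 0.23298, so dip δ = arctan(0.23298) = 13.11°.
True thickness = vertical thickness × cos δ = 28 × cos 13.11° = 27.3 m.

27.3 m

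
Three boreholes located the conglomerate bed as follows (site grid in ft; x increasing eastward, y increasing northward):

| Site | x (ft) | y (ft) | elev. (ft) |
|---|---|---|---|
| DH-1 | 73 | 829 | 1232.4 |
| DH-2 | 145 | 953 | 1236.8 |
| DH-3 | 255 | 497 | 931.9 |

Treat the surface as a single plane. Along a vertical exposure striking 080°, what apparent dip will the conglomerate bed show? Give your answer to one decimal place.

Let the plane be z = a·x + b·y + c.
DH-2−DH-1: 72a + 124b = 4.4;  DH-3−DH-1: 182a − 332b = −300.5.
Solving gives a = −0.77038, b = 0.48280.
Unit vector along 080° is (sin 80°, cos 80°) = (0.9848, 0.1736).
Slope in that direction = a·(0.9848) + b·(0.1736) = −0.67484.
Apparent dip = arctan|0.67484| = 34.0° (true dip is 42.3°, so apparent ≤ true as expected).

34.0°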